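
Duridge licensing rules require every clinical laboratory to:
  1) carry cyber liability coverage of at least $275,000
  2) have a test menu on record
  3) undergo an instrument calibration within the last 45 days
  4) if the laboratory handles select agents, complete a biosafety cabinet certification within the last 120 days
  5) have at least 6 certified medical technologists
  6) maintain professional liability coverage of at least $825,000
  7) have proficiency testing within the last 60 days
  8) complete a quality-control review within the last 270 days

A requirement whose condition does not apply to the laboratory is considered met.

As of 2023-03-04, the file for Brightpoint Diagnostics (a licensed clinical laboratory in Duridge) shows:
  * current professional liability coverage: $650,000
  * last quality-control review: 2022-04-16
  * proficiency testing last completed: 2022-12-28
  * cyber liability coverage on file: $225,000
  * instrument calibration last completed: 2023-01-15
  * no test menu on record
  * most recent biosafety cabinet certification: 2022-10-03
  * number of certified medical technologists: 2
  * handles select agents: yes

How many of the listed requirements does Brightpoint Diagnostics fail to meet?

1. cyber liability coverage $225,000 < $275,000 → not met
2. test menu absent → not met
3. instrument calibration 48 days ago vs limit 45 → not met
4. condition 'handles select agents' holds; biosafety cabinet certification 152 days ago vs limit 120 → not met
5. certified medical technologists 2 < 6 → not met
6. professional liability coverage $650,000 < $825,000 → not met
7. proficiency testing 66 days ago vs limit 60 → not met
8. quality-control review 322 days ago vs limit 270 → not met
Not met: 8 of 8

8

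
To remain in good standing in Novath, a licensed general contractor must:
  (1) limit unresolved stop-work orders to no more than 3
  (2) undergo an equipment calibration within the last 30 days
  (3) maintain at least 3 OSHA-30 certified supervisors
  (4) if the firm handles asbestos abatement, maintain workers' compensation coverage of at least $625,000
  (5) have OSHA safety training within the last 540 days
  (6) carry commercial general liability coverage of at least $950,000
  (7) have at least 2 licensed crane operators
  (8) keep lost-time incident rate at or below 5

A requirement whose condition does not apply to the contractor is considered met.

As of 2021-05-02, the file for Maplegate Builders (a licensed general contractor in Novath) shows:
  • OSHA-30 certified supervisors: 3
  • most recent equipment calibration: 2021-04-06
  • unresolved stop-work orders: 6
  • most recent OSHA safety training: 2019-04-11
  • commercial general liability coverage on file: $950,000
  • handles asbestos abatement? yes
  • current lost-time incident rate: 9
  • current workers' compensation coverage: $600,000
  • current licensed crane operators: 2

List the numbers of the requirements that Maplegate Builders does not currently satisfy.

1. unresolved stop-work orders 6 > 3 → not met
2. equipment calibration 26 days ago vs limit 30 → met
3. OSHA-30 certified supervisors 3 ≥ 3 → met
4. condition 'handles asbestos abatement' holds; workers' compensation coverage $600,000 < $625,000 → not met
5. OSHA safety training 752 days ago vs limit 540 → not met
6. commercial general liability coverage $950,000 ≥ $950,000 → met
7. licensed crane operators 2 ≥ 2 → met
8. lost-time incident rate 9 > 5 → not met
Not met: 1, 4, 5, 8

1, 4, 5, 8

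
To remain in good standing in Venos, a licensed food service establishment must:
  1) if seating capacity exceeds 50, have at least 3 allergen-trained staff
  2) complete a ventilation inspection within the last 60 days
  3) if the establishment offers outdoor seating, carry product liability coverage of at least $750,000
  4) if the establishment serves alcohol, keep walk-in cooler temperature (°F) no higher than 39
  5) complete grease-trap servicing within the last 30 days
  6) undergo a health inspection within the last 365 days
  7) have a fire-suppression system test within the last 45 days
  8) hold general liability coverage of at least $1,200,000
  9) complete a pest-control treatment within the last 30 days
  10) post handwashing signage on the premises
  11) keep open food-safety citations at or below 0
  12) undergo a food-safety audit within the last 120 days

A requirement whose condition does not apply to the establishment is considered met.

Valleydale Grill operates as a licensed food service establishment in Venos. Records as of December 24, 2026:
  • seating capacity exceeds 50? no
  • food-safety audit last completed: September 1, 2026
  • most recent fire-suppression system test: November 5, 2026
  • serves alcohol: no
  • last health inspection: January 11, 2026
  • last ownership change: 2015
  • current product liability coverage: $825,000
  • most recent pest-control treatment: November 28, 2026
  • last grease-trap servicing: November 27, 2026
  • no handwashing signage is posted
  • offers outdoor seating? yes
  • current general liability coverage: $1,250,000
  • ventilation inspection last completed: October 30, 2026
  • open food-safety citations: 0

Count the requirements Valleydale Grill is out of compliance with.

2

1. condition 'seating capacity exceeds 50' does not hold → requirement n/a → met
2. ventilation inspection 55 days ago vs limit 60 → met
3. condition 'offers outdoor seating' holds; product liability coverage $825,000 ≥ $750,000 → met
4. condition 'serves alcohol' does not hold → requirement n/a → met
5. grease-trap servicing 27 days ago vs limit 30 → met
6. health inspection 347 days ago vs limit 365 → met
7. fire-suppression system test 49 days ago vs limit 45 → not met
8. general liability coverage $1,250,000 ≥ $1,200,000 → met
9. pest-control treatment 26 days ago vs limit 30 → met
10. handwashing signage absent → not met
11. open food-safety citations 0 ≤ 0 → met
12. food-safety audit 114 days ago vs limit 120 → met
Not met: 2 of 12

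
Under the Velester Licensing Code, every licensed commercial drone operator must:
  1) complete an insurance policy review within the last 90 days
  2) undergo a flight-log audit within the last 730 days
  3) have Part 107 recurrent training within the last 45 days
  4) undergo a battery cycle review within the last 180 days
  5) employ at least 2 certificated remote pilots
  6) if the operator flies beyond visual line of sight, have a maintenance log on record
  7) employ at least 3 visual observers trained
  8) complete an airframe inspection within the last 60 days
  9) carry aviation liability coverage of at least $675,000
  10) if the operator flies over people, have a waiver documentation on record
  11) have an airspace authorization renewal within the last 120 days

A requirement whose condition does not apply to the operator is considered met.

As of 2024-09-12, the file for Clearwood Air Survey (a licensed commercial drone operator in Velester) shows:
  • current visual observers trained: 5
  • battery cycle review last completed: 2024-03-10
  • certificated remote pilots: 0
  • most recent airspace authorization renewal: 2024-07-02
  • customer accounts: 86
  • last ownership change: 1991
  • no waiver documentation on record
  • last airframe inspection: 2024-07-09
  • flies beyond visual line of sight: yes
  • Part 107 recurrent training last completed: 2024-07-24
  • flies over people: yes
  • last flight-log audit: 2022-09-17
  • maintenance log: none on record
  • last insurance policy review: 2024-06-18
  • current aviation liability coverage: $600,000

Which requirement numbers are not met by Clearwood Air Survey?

1. insurance policy review 86 days ago vs limit 90 → met
2. flight-log audit 726 days ago vs limit 730 → met
3. Part 107 recurrent training 50 days ago vs limit 45 → not met
4. battery cycle review 186 days ago vs limit 180 → not met
5. certificated remote pilots 0 < 2 → not met
6. condition 'flies beyond visual line of sight' holds; maintenance log absent → not met
7. visual observers trained 5 ≥ 3 → met
8. airframe inspection 65 days ago vs limit 60 → not met
9. aviation liability coverage $600,000 < $675,000 → not met
10. condition 'flies over people' holds; waiver documentation absent → not met
11. airspace authorization renewal 72 days ago vs limit 120 → met
Not met: 3, 4, 5, 6, 8, 9, 10

3, 4, 5, 6, 8, 9, 10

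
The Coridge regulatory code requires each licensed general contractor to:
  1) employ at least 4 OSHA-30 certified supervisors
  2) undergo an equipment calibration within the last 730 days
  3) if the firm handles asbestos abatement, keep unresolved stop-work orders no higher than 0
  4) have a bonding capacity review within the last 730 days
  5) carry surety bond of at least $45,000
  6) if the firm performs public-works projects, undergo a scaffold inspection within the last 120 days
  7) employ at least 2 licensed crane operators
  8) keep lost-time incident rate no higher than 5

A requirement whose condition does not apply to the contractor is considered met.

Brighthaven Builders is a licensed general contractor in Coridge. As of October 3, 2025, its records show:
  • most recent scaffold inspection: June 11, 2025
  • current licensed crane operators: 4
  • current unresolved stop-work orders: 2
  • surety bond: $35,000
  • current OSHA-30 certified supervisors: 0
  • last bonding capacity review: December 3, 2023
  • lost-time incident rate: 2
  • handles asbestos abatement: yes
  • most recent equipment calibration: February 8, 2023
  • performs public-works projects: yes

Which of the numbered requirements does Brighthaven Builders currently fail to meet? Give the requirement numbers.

1, 2, 3, 5

1. OSHA-30 certified supervisors 0 < 4 → not met
2. equipment calibration 968 days ago vs limit 730 → not met
3. condition 'handles asbestos abatement' holds; unresolved stop-work orders 2 > 0 → not met
4. bonding capacity review 670 days ago vs limit 730 → met
5. surety bond $35,000 < $45,000 → not met
6. condition 'performs public-works projects' holds; scaffold inspection 114 days ago vs limit 120 → met
7. licensed crane operators 4 ≥ 2 → met
8. lost-time incident rate 2 ≤ 5 → met
Not met: 1, 2, 3, 5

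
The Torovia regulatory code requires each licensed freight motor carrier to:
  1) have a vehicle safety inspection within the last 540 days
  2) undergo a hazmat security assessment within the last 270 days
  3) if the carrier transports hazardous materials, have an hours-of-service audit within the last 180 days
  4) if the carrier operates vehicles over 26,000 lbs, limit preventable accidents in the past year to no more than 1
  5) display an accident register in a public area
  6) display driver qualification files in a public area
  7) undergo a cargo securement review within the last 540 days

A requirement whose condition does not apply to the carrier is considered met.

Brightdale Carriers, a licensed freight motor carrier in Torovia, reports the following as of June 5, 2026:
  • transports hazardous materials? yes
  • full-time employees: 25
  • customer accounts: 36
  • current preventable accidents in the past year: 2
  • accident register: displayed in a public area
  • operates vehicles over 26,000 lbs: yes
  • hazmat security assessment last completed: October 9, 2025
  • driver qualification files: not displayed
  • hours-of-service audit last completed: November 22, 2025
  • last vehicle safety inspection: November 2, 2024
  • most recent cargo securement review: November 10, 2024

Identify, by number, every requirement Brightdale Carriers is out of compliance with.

1, 3, 4, 6, 7

1. vehicle safety inspection 580 days ago vs limit 540 → not met
2. hazmat security assessment 239 days ago vs limit 270 → met
3. condition 'transports hazardous materials' holds; hours-of-service audit 195 days ago vs limit 180 → not met
4. condition 'operates vehicles over 26,000 lbs' holds; preventable accidents in the past year 2 > 1 → not met
5. accident register present → met
6. driver qualification files absent → not met
7. cargo securement review 572 days ago vs limit 540 → not met
Not met: 1, 3, 4, 6, 7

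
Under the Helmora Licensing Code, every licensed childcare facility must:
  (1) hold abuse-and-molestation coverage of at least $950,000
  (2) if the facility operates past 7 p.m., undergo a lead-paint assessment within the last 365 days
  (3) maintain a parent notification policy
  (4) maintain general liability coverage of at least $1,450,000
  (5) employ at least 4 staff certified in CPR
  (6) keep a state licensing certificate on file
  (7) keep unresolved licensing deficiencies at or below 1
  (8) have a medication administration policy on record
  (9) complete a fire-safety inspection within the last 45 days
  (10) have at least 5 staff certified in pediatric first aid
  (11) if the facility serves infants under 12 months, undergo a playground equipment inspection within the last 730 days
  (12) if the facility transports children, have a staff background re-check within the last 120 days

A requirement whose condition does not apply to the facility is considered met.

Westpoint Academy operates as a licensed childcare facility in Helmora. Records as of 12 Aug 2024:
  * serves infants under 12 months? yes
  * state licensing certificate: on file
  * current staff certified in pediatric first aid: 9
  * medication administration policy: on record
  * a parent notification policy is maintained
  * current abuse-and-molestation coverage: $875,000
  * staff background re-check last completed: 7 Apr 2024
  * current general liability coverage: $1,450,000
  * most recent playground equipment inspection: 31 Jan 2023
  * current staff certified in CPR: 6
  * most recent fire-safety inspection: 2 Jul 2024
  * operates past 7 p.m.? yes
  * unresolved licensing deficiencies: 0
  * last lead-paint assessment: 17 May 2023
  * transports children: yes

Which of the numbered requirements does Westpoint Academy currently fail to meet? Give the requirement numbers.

1. abuse-and-molestation coverage $875,000 < $950,000 → not met
2. condition 'operates past 7 p.m.' holds; lead-paint assessment 453 days ago vs limit 365 → not met
3. parent notification policy present → met
4. general liability coverage $1,450,000 ≥ $1,450,000 → met
5. staff certified in CPR 6 ≥ 4 → met
6. state licensing certificate present → met
7. unresolved licensing deficiencies 0 ≤ 1 → met
8. medication administration policy present → met
9. fire-safety inspection 41 days ago vs limit 45 → met
10. staff certified in pediatric first aid 9 ≥ 5 → met
11. condition 'serves infants under 12 months' holds; playground equipment inspection 559 days ago vs limit 730 → met
12. condition 'transports children' holds; staff background re-check 127 days ago vs limit 120 → not met
Not met: 1, 2, 12

1, 2, 12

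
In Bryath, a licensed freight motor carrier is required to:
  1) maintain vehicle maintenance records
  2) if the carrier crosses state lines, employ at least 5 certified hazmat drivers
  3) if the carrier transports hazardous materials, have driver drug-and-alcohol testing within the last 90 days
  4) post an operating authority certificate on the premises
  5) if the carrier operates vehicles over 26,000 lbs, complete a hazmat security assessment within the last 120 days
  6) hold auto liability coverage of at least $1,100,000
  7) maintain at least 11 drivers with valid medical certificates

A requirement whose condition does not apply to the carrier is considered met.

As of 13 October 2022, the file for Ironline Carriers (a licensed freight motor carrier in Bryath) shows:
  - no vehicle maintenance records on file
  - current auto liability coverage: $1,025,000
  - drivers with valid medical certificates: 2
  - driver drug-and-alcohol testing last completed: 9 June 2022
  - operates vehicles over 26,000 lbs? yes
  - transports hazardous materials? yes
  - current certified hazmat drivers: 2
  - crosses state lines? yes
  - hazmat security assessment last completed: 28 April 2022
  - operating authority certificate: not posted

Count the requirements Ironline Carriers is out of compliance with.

7

1. vehicle maintenance records absent → not met
2. condition 'crosses state lines' holds; certified hazmat drivers 2 < 5 → not met
3. condition 'transports hazardous materials' holds; driver drug-and-alcohol testing 126 days ago vs limit 90 → not met
4. operating authority certificate absent → not met
5. condition 'operates vehicles over 26,000 lbs' holds; hazmat security assessment 168 days ago vs limit 120 → not met
6. auto liability coverage $1,025,000 < $1,100,000 → not met
7. drivers with valid medical certificates 2 < 11 → not met
Not met: 7 of 7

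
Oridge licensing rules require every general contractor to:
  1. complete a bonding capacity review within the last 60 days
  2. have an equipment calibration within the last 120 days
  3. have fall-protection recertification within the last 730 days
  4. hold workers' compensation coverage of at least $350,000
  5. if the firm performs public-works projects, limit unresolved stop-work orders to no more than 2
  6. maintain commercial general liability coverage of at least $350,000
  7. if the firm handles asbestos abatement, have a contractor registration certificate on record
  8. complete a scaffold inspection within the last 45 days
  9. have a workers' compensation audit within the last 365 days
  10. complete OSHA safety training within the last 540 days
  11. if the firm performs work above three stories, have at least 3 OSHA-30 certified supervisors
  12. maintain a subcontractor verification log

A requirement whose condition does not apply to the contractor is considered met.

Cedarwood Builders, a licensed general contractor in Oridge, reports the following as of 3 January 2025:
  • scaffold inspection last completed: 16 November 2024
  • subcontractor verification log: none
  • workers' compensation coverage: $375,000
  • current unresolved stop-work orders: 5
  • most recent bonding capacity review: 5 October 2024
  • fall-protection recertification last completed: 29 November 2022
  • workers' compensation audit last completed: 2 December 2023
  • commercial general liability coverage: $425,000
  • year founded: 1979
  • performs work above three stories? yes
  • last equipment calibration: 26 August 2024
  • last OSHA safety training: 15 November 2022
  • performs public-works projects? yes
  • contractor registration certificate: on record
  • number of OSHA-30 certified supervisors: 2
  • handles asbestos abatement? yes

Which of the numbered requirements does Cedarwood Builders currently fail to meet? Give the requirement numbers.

1, 2, 3, 5, 8, 9, 10, 11, 12

1. bonding capacity review 90 days ago vs limit 60 → not met
2. equipment calibration 130 days ago vs limit 120 → not met
3. fall-protection recertification 766 days ago vs limit 730 → not met
4. workers' compensation coverage $375,000 ≥ $350,000 → met
5. condition 'performs public-works projects' holds; unresolved stop-work orders 5 > 2 → not met
6. commercial general liability coverage $425,000 ≥ $350,000 → met
7. condition 'handles asbestos abatement' holds; contractor registration certificate present → met
8. scaffold inspection 48 days ago vs limit 45 → not met
9. workers' compensation audit 398 days ago vs limit 365 → not met
10. OSHA safety training 780 days ago vs limit 540 → not met
11. condition 'performs work above three stories' holds; OSHA-30 certified supervisors 2 < 3 → not met
12. subcontractor verification log absent → not met
Not met: 1, 2, 3, 5, 8, 9, 10, 11, 12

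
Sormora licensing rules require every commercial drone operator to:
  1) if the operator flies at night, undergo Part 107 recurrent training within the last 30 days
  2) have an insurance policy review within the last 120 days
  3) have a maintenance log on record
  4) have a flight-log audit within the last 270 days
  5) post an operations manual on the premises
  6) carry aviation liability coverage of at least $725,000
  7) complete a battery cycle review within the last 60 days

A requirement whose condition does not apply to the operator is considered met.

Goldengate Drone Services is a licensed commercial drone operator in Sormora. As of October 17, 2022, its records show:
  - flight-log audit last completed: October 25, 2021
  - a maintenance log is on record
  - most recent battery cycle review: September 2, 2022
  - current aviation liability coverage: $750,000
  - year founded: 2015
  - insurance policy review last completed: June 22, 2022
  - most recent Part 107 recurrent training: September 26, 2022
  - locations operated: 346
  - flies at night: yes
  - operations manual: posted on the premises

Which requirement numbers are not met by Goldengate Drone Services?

4

1. condition 'flies at night' holds; Part 107 recurrent training 21 days ago vs limit 30 → met
2. insurance policy review 117 days ago vs limit 120 → met
3. maintenance log present → met
4. flight-log audit 357 days ago vs limit 270 → not met
5. operations manual present → met
6. aviation liability coverage $750,000 ≥ $725,000 → met
7. battery cycle review 45 days ago vs limit 60 → met
Not met: 4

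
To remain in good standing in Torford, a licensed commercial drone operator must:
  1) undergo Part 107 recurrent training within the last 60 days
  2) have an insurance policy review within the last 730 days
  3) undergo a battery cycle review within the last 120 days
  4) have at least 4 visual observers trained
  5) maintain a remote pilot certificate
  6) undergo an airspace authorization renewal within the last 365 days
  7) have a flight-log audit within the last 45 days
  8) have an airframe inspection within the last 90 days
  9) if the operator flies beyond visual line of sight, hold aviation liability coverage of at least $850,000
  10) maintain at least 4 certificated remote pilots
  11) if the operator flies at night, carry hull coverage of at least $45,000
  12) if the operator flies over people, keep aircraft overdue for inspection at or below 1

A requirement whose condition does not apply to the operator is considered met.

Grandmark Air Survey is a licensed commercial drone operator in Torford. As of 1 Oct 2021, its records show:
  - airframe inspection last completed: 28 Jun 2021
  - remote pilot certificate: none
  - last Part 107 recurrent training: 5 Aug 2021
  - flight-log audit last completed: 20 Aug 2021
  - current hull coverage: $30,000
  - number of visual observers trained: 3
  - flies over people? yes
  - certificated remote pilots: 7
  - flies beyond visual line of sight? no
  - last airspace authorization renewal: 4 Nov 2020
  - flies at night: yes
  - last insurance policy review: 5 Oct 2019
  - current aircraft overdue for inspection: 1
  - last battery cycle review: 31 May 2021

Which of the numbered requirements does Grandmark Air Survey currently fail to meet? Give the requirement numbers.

3, 4, 5, 8, 11

1. Part 107 recurrent training 57 days ago vs limit 60 → met
2. insurance policy review 727 days ago vs limit 730 → met
3. battery cycle review 123 days ago vs limit 120 → not met
4. visual observers trained 3 < 4 → not met
5. remote pilot certificate absent → not met
6. airspace authorization renewal 331 days ago vs limit 365 → met
7. flight-log audit 42 days ago vs limit 45 → met
8. airframe inspection 95 days ago vs limit 90 → not met
9. condition 'flies beyond visual line of sight' does not hold → requirement n/a → met
10. certificated remote pilots 7 ≥ 4 → met
11. condition 'flies at night' holds; hull coverage $30,000 < $45,000 → not met
12. condition 'flies over people' holds; aircraft overdue for inspection 1 ≤ 1 → met
Not met: 3, 4, 5, 8, 11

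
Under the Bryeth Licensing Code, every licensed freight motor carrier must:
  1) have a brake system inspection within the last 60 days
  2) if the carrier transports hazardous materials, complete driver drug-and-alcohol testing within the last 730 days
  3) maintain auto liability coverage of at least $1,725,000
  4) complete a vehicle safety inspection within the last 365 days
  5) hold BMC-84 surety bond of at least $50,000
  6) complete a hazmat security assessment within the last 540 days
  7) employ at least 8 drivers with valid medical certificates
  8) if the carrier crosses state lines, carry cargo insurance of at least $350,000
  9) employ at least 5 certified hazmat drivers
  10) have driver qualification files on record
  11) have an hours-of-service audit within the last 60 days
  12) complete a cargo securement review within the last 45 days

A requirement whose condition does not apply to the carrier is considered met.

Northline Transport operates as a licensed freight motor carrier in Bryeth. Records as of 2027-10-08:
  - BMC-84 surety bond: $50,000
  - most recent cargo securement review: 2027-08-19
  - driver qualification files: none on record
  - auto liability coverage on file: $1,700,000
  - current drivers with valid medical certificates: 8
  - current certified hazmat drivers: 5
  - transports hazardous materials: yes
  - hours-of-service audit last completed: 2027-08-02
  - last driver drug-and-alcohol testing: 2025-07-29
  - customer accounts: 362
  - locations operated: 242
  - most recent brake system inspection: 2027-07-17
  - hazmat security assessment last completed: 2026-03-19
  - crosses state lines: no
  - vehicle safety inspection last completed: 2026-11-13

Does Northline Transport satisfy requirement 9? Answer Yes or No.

Yes

9. certified hazmat drivers 5 ≥ 5 → met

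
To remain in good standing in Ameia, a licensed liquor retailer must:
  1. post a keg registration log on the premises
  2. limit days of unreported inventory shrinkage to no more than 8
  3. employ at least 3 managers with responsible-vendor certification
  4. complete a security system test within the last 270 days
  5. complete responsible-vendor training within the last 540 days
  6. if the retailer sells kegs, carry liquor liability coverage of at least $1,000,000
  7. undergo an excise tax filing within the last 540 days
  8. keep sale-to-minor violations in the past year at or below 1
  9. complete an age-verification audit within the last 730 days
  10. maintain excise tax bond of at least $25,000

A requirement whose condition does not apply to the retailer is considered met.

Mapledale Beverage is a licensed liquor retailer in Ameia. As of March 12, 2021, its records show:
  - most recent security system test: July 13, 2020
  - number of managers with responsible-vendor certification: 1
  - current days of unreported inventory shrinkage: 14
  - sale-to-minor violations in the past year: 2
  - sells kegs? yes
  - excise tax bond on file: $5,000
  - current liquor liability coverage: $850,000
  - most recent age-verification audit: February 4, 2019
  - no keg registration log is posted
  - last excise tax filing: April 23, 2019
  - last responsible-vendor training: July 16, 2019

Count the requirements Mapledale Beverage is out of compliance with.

1. keg registration log absent → not met
2. days of unreported inventory shrinkage 14 > 8 → not met
3. managers with responsible-vendor certification 1 < 3 → not met
4. security system test 242 days ago vs limit 270 → met
5. responsible-vendor training 605 days ago vs limit 540 → not met
6. condition 'sells kegs' holds; liquor liability coverage $850,000 < $1,000,000 → not met
7. excise tax filing 689 days ago vs limit 540 → not met
8. sale-to-minor violations in the past year 2 > 1 → not met
9. age-verification audit 767 days ago vs limit 730 → not met
10. excise tax bond $5,000 < $25,000 → not met
Not met: 9 of 10

9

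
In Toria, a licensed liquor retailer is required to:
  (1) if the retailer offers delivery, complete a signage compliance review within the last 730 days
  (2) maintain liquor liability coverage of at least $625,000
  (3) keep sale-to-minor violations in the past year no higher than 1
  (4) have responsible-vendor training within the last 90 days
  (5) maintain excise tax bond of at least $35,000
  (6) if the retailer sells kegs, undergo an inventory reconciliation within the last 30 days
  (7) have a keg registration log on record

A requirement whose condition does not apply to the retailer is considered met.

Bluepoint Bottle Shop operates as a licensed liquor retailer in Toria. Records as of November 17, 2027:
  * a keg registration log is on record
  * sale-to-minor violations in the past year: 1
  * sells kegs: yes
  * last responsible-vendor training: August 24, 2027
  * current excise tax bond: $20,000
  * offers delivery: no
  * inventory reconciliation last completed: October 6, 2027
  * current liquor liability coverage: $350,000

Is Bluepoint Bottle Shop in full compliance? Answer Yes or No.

1. condition 'offers delivery' does not hold → requirement n/a → met
2. liquor liability coverage $350,000 < $625,000 → not met
3. sale-to-minor violations in the past year 1 ≤ 1 → met
4. responsible-vendor training 85 days ago vs limit 90 → met
5. excise tax bond $20,000 < $35,000 → not met
6. condition 'sells kegs' holds; inventory reconciliation 42 days ago vs limit 30 → not met
7. keg registration log present → met
Not met: 2, 5, 6

No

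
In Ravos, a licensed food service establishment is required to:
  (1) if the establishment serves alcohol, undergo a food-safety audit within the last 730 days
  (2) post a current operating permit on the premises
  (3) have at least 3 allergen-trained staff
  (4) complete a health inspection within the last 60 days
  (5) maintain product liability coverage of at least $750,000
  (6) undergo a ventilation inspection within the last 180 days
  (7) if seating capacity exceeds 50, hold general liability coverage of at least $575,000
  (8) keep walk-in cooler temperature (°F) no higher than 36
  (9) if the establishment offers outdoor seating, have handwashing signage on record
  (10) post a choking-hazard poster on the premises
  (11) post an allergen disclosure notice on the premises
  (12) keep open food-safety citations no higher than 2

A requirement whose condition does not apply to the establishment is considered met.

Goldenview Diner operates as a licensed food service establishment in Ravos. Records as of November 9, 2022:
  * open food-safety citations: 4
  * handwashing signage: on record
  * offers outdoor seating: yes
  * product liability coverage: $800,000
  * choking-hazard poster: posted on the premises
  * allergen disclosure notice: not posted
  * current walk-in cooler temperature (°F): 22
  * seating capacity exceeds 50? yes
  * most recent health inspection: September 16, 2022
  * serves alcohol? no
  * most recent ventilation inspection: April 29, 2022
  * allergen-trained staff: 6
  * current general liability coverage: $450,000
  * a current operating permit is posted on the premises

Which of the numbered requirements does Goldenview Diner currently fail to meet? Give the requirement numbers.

1. condition 'serves alcohol' does not hold → requirement n/a → met
2. current operating permit present → met
3. allergen-trained staff 6 ≥ 3 → met
4. health inspection 54 days ago vs limit 60 → met
5. product liability coverage $800,000 ≥ $750,000 → met
6. ventilation inspection 194 days ago vs limit 180 → not met
7. condition 'seating capacity exceeds 50' holds; general liability coverage $450,000 < $575,000 → not met
8. walk-in cooler temperature (°F) 22 ≤ 36 → met
9. condition 'offers outdoor seating' holds; handwashing signage present → met
10. choking-hazard poster present → met
11. allergen disclosure notice absent → not met
12. open food-safety citations 4 > 2 → not met
Not met: 6, 7, 11, 12

6, 7, 11, 12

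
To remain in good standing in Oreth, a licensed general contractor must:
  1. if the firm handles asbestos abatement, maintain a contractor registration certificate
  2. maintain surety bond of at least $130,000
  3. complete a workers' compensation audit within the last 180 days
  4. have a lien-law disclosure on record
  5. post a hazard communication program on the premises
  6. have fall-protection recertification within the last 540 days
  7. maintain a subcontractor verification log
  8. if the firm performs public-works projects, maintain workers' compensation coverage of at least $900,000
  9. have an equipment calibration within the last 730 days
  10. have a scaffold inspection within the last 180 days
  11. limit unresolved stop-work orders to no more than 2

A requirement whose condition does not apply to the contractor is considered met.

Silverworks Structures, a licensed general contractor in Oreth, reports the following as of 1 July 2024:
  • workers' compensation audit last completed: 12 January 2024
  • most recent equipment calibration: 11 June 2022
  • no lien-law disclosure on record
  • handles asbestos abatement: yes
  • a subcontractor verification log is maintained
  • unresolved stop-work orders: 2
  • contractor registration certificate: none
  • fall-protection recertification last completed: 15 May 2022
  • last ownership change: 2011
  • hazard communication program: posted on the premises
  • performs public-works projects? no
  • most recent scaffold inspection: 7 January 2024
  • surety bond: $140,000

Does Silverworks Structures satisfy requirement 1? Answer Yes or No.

1. condition 'handles asbestos abatement' holds; contractor registration certificate absent → not met

No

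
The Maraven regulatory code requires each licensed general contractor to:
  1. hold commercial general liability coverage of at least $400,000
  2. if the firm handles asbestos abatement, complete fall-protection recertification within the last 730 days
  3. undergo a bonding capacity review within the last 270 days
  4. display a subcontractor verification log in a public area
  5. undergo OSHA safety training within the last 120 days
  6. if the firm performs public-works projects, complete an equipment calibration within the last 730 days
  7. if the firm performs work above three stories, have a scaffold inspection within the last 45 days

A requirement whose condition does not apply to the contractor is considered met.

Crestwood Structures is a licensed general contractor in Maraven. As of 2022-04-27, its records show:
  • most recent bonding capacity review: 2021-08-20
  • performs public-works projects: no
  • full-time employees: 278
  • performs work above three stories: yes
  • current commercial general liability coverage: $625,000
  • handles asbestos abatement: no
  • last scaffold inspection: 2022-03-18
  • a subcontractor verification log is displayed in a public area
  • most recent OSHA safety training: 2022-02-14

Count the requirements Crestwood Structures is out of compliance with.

1. commercial general liability coverage $625,000 ≥ $400,000 → met
2. condition 'handles asbestos abatement' does not hold → requirement n/a → met
3. bonding capacity review 250 days ago vs limit 270 → met
4. subcontractor verification log present → met
5. OSHA safety training 72 days ago vs limit 120 → met
6. condition 'performs public-works projects' does not hold → requirement n/a → met
7. condition 'performs work above three stories' holds; scaffold inspection 40 days ago vs limit 45 → met
Not met: 0 of 7

0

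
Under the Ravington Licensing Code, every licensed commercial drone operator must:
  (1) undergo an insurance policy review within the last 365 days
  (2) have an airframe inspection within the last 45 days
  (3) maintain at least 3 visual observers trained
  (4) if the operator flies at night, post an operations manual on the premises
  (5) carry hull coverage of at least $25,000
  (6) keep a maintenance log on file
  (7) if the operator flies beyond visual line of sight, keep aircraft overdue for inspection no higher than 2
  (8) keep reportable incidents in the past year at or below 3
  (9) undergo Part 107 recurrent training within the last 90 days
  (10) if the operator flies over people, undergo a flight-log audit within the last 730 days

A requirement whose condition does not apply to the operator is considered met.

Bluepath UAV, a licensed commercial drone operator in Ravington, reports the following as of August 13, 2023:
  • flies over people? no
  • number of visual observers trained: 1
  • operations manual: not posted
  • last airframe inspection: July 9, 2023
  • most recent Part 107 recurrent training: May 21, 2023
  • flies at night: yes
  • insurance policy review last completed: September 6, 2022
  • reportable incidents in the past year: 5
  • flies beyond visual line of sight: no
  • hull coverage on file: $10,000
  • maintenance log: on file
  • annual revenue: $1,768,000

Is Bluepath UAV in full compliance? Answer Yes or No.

1. insurance policy review 341 days ago vs limit 365 → met
2. airframe inspection 35 days ago vs limit 45 → met
3. visual observers trained 1 < 3 → not met
4. condition 'flies at night' holds; operations manual absent → not met
5. hull coverage $10,000 < $25,000 → not met
6. maintenance log present → met
7. condition 'flies beyond visual line of sight' does not hold → requirement n/a → met
8. reportable incidents in the past year 5 > 3 → not met
9. Part 107 recurrent training 84 days ago vs limit 90 → met
10. condition 'flies over people' does not hold → requirement n/a → met
Not met: 3, 4, 5, 8

No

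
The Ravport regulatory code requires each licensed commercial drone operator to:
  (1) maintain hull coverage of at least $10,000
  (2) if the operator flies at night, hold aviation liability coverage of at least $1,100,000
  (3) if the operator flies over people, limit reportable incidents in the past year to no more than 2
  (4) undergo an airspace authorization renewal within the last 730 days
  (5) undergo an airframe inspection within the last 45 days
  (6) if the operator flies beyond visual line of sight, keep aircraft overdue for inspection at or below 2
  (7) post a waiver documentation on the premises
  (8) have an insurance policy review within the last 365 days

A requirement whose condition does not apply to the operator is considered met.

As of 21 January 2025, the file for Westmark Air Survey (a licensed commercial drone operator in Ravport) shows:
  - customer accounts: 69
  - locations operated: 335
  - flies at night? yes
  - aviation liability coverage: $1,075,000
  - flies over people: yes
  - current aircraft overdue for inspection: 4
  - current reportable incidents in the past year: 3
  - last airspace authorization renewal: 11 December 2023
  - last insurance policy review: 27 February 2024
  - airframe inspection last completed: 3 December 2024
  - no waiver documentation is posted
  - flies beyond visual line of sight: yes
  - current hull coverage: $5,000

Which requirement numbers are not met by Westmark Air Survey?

1, 2, 3, 5, 6, 7

1. hull coverage $5,000 < $10,000 → not met
2. condition 'flies at night' holds; aviation liability coverage $1,075,000 < $1,100,000 → not met
3. condition 'flies over people' holds; reportable incidents in the past year 3 > 2 → not met
4. airspace authorization renewal 407 days ago vs limit 730 → met
5. airframe inspection 49 days ago vs limit 45 → not met
6. condition 'flies beyond visual line of sight' holds; aircraft overdue for inspection 4 > 2 → not met
7. waiver documentation absent → not met
8. insurance policy review 329 days ago vs limit 365 → met
Not met: 1, 2, 3, 5, 6, 7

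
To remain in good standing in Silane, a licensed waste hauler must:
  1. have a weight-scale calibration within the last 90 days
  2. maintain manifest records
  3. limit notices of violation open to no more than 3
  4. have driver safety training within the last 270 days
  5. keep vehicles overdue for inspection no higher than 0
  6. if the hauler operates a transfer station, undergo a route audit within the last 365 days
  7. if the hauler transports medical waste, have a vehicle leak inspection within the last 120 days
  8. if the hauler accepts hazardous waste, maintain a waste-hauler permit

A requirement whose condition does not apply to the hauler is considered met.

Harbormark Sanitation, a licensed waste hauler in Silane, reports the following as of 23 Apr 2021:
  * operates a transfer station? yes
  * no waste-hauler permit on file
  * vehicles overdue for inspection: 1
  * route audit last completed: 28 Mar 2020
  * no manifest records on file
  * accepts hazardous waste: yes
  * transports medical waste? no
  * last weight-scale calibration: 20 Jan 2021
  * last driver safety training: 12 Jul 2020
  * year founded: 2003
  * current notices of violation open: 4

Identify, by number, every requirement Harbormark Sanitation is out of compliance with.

1. weight-scale calibration 93 days ago vs limit 90 → not met
2. manifest records absent → not met
3. notices of violation open 4 > 3 → not met
4. driver safety training 285 days ago vs limit 270 → not met
5. vehicles overdue for inspection 1 > 0 → not met
6. condition 'operates a transfer station' holds; route audit 391 days ago vs limit 365 → not met
7. condition 'transports medical waste' does not hold → requirement n/a → met
8. condition 'accepts hazardous waste' holds; waste-hauler permit absent → not met
Not met: 1, 2, 3, 4, 5, 6, 8

1, 2, 3, 4, 5, 6, 8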